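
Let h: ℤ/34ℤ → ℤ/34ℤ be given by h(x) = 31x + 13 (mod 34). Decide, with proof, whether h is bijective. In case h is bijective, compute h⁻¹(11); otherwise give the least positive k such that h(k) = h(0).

Suppose h(x_1) = h(x_2) in ℤ/34ℤ. Then 31x_1 + 13 ≡ 31x_2 + 13 (mod 34), so 31(x_1 − x_2) ≡ 0 (mod 34).
Since gcd(31, 34) = 1, 31 is invertible modulo 34, hence x_1 − x_2 ≡ 0 (mod 34), i.e. x_1 = x_2.
We now compute 31⁻¹ mod 34 explicitly. Euclid's algorithm: 34 = 1·31 + 3, 31 = 10·3 + 1; back-substituting gives 1 = 11·31 − 10·34, so 31⁻¹ ≡ 11 (mod 34).
For any y ∈ ℤ/34ℤ, x = 11(y − 13) mod 34 satisfies h(x) = 31·11(y − 13) + 13 ≡ y (since 31·11 ≡ 1 mod 34). So every y has a preimage.
So h is bijective.
Since h is bijective, we compute h⁻¹(11): solve 31x + 13 ≡ 11 (mod 34), i.e. 31x ≡ 32 (mod 34).
Multiplying by 31⁻¹ = 11 gives x ≡ 11·32 = 352 = 10·34 + 12 ≡ 12 (mod 34).
Check: h(12) = 31·12 + 13 = 385 = 11·34 + 11 ≡ 11 (mod 34).

12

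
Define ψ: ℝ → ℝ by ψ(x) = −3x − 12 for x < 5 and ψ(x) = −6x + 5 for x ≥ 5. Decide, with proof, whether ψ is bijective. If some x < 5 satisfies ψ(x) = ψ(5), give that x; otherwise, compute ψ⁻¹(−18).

13/3

Both pieces are strictly decreasing (slopes −3 and −6), so each is injective on its own interval.
The left piece maps (−∞, 5) onto (−27, ∞); the right piece maps [5, ∞) onto (−∞, −25].
These images overlap. In particular ψ(5) = −25 (right piece), and solving −3x − 12 = −25 on the left piece gives x = 13/3 < 5.
So ψ(13/3) = ψ(5) with 13/3 ≠ 5, and ψ is not injective, hence not bijective. This x = 13/3 is the requested value below 5.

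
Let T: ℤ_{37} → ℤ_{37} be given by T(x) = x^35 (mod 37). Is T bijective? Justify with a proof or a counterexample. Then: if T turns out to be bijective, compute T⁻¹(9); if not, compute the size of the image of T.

Since 37 is prime, the nonzero elements of ℤ_{37} form a cyclic group of order 36.
As gcd(35, 36) = 1, raising to the 35th power is a bijection on this group: if a^35 ≡ b^35 then (ab^{−1})^35 = 1, and the only element of order dividing gcd(35, 36) = 1 is 1, so a = b.
With T(0) = 0 this makes T injective on all of ℤ_{37}, hence bijective (finite equal-size domain and codomain). In particular T is bijective.
Since T is bijective, we find the preimage of 9. The inverse of x ↦ x^35 on (ℤ_{37})^× is x ↦ x^35, because 35·35 = 1225 = 34·36 + 1 ≡ 1 (mod 36) and x^{36} = 1 for x ≠ 0 (Fermat). So T⁻¹(9) = 9^35 mod 37.
Repeated squaring mod 37: 9^1 ≡ 9, 9^2 ≡ 9² = 81 ≡ 7, 9^4 ≡ 7² = 49 ≡ 12, 9^8 ≡ 12² = 144 ≡ 33, 9^16 ≡ 33² = 1089 ≡ 16, 9^32 ≡ 16² = 256 ≡ 34. Since 35 = 32 + 2 + 1, 9^35 ≡ 34·7·9: 34·7 = 238 ≡ 16, then 16·9 = 144 ≡ 33. So 9^35 ≡ 33 (mod 37).
Hence T⁻¹(9) = 33.

33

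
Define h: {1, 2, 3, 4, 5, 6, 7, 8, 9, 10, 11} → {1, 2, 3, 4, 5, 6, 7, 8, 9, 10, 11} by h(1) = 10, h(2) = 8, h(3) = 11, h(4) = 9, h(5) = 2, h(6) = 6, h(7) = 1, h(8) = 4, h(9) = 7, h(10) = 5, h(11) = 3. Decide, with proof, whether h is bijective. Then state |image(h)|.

The values 10, 8, 11, 9, 2, 6, 1, 4, 7, 5, 3 are a permutation of {1, 2, 3, 4, 5, 6, 7, 8, 9, 10, 11}: each element appears exactly once.
So h is injective and surjective, hence bijective.
The image of h is {1, 2, 3, 4, 5, 6, 7, 8, 9, 10, 11}, which has 11 elements.

11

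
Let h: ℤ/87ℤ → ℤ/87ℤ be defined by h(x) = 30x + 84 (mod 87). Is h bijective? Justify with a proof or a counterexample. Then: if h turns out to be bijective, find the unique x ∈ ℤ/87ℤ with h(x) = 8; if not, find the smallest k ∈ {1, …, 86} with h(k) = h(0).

By definition, h is injective when h(a) = h(b) forces a = b.
We have gcd(30, 87) = 3 > 1. Taking a = 0 and b = 29: h(0) = 84 and h(29) = 30·29 + 84 = 954 ≡ 84 (mod 87).
So h(0) = h(29) while 0 ≠ 29, so h is not injective, hence not bijective.
Since h is not bijective, we find the least positive k with h(k) = h(0): this means 30k ≡ 0 (mod 87), i.e. 87 ∣ 30k. Since gcd(30, 87) = 3, dividing through by 3 this holds exactly when 29 ∣ 10k, and as gcd(10, 29) = 1, exactly when 29 ∣ k.
The smallest positive such k is 29.

29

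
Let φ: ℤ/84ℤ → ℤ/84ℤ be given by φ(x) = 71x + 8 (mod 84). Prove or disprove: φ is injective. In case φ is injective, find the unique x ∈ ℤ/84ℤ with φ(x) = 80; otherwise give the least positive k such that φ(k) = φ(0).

72

Recall that φ is injective when φ(s) = φ(t) forces s = t.
Suppose φ(s) = φ(t) in ℤ/84ℤ. Then 71s + 8 ≡ 71t + 8 (mod 84), therefore 71(s − t) ≡ 0 (mod 84).
Since gcd(71, 84) = 1, 71 is invertible modulo 84, so s − t ≡ 0 (mod 84), i.e. s = t.
So φ is injective.
We now compute 71⁻¹ mod 84 explicitly. Euclid's algorithm: 84 = 1·71 + 13, 71 = 5·13 + 6, 13 = 2·6 + 1; back-substituting gives 1 = 71·71 − 60·84, so 71⁻¹ ≡ 71 (mod 84).
Since φ is injective, we find φ⁻¹(80): we need 71x ≡ 80 − 8 ≡ 72 (mod 84). Using 71⁻¹ = 71: x ≡ 71·72 = 5112 = 60·84 + 72, so x = 72.
Check: φ(72) = 71·72 + 8 = 5120 = 60·84 + 80 ≡ 80 (mod 84).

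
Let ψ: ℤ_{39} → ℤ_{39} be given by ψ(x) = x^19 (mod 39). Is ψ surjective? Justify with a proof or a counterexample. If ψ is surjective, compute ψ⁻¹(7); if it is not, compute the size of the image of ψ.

19

Computing x^19 mod 39 for each x (by repeated squaring, reducing mod 39 at every step), the values ψ(0), ψ(1), …, ψ(38) are: 0, 1, 11, 3, 4, 8, 33, 19, 5, 9, 10, 2, 12, 13, 14, 24, 16, 17, 21, 7, 32, 18, 22, 23, 15, 25, 26, 27, 37, 29, 30, 34, 20, 6, 31, 35, 36, 28, 38.
Every element of ℤ_{39} appears exactly once in this list, so ψ is a bijection, and in particular surjective.
Since ψ is surjective, we read off the preimage of 7 from the same table: ψ(19) = 7, so ψ⁻¹(7) = 19.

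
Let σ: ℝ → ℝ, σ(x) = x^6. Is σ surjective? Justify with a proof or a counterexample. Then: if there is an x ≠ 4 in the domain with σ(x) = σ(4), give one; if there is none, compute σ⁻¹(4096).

-4

Since 6 is even, x^6 ≥ 0 for all x ∈ ℝ, so −1 ∈ ℝ has no preimage. Thus σ is not surjective.
For the follow-up, such an x exists: taking x = −4 ∈ ℝ gives σ(−4) = 4096 = σ(4) with −4 ≠ 4.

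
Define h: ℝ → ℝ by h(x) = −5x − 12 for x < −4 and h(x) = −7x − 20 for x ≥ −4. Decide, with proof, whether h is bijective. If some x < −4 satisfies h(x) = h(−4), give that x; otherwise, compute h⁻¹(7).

-27/7

Both pieces are strictly decreasing (slopes −5 and −7), so each is injective on its own interval.
The left piece maps (−∞, −4) onto (8, ∞); the right piece maps [−4, ∞) onto (−∞, 8].
Since 8 = 8, the images partition ℝ: h is injective and surjective, hence bijective.
Because the two images are disjoint, no x < −4 has h(x) = h(−4), so we compute h⁻¹(7): 7 lies in (−∞, 8], so solve −7x − 20 = 7: x = (7 + 20)/(−7) = −27/7.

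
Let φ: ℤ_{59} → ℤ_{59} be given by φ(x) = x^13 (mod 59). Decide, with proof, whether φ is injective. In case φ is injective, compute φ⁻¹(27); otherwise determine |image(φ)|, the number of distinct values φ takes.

Since 59 is prime, the nonzero elements of ℤ_{59} form a cyclic group of order 58.
As gcd(13, 58) = 1, raising to the 13th power is a bijection on this group: if x_1^13 ≡ x_2^13 then (x_1x_2^{−1})^13 = 1, and the only element of order dividing gcd(13, 58) = 1 is 1, so x_1 = x_2.
With φ(0) = 0 this makes φ injective on all of ℤ_{59}, hence bijective (finite equal-size domain and codomain). In particular φ is injective.
Since φ is injective, we find the preimage of 27. The inverse of x ↦ x^13 on (ℤ_{59})^× is x ↦ x^9, because 13·9 = 117 = 2·58 + 1 ≡ 1 (mod 58) and x^{58} = 1 for x ≠ 0 (Fermat). So φ⁻¹(27) = 27^9 mod 59.
Repeated squaring mod 59: 27^1 ≡ 27, 27^2 ≡ 27² = 729 ≡ 21, 27^4 ≡ 21² = 441 ≡ 28, 27^8 ≡ 28² = 784 ≡ 17. Since 9 = 8 + 1, 27^9 ≡ 17·27: 17·27 = 459 ≡ 46. So 27^9 ≡ 46 (mod 59).
Hence φ⁻¹(27) = 46.

46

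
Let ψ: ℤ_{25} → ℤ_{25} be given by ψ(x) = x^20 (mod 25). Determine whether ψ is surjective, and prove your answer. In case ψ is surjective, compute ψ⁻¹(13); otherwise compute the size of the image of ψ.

2

ψ(1) = 1^20 = 1.
ψ(2): Repeated squaring mod 25: 2^1 ≡ 2, 2^2 ≡ 2² = 4, 2^4 ≡ 4² = 16, 2^8 ≡ 16² = 256 ≡ 6, 2^16 ≡ 6² = 36 ≡ 11. Since 20 = 16 + 4, 2^20 ≡ 11·16: 11·16 = 176 ≡ 1. So 2^20 ≡ 1 (mod 25).
So ψ(1) = ψ(2) = 1 while 1 ≠ 2, thus ψ is not injective.
A non-injective map from the 25-element set ℤ_{25} to itself takes at most 24 distinct values, so it cannot be surjective. Thus ψ is not surjective.
Since ψ is not surjective, we determine |image(ψ)|. Computing x^20 mod 25 for each x (by repeated squaring, reducing mod 25 at every step), the values ψ(0), ψ(1), …, ψ(24) are: 0, 1, 1, 1, 1, 0, 1, 1, 1, 1, 0, 1, 1, 1, 1, 0, 1, 1, 1, 1, 0, 1, 1, 1, 1.
The distinct values are {0, 1}; there are 2 of them.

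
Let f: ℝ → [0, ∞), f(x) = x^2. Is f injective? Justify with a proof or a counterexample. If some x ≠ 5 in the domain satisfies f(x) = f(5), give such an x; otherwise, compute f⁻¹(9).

f(5) = 25 = (−5)^2 = f(−5) (since 2 is even), with 5 ≠ −5. So f is not injective.
For the follow-up, such an x exists: taking x = −5 ∈ ℝ gives f(−5) = 25 = f(5) with −5 ≠ 5.

-5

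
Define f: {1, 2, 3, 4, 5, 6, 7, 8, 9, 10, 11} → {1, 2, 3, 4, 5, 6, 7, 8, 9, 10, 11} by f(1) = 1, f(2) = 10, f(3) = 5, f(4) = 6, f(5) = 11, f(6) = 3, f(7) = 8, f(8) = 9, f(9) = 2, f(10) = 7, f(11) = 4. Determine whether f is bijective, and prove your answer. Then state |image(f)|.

The values 1, 10, 5, 6, 11, 3, 8, 9, 2, 7, 4 are a permutation of {1, 2, 3, 4, 5, 6, 7, 8, 9, 10, 11}: each element appears exactly once.
So f is injective and surjective, hence bijective.
The image of f is {1, 2, 3, 4, 5, 6, 7, 8, 9, 10, 11}, which has 11 elements.

11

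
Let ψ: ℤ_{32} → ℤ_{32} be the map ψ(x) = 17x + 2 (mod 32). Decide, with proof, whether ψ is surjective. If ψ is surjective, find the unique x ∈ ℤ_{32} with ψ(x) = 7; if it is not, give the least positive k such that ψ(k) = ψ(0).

21

Since gcd(17, 32) = 1, 17 is invertible modulo 32. Euclid's algorithm: 32 = 1·17 + 15, 17 = 1·15 + 2, 15 = 7·2 + 1; back-substituting gives 1 = 17·17 − 9·32, so 17⁻¹ ≡ 17 (mod 32).
For any y ∈ ℤ_{32}, x = 17(y − 2) mod 32 satisfies ψ(x) = 17·17(y − 2) + 2 ≡ y (since 17·17 ≡ 1 mod 32). So every y has a preimage.
Thus ψ is surjective.
Since ψ is surjective, we find ψ⁻¹(7): we need 17x ≡ 7 − 2 ≡ 5 (mod 32). Using 17⁻¹ = 17: x ≡ 17·5 = 85 = 2·32 + 21, so x = 21.
Check: ψ(21) = 17·21 + 2 = 359 = 11·32 + 7 ≡ 7 (mod 32).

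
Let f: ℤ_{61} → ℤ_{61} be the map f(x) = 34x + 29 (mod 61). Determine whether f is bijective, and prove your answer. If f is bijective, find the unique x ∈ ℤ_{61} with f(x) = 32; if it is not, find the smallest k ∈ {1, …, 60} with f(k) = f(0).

Suppose f(a) = f(b) in ℤ_{61}. Then 34a + 29 ≡ 34b + 29 (mod 61), therefore 34(a − b) ≡ 0 (mod 61).
Since gcd(34, 61) = 1, 34 is invertible modulo 61, thus a − b ≡ 0 (mod 61), i.e. a = b.
We now compute 34⁻¹ mod 61 explicitly. Euclid's algorithm: 61 = 1·34 + 27, 34 = 1·27 + 7, 27 = 3·7 + 6, 7 = 1·6 + 1; back-substituting gives 1 = 9·34 − 5·61, so 34⁻¹ ≡ 9 (mod 61).
For any y ∈ ℤ_{61}, x = 9(y − 29) mod 61 satisfies f(x) = 34·9(y − 29) + 29 ≡ y (since 34·9 ≡ 1 mod 61). So every y has a preimage.
Hence f is bijective.
Since f is bijective, we find f⁻¹(32): we need 34x ≡ 32 − 29 ≡ 3 (mod 61). Using 34⁻¹ = 9: x ≡ 9·3 = 27, so x = 27.
Check: f(27) = 34·27 + 29 = 947 = 15·61 + 32 ≡ 32 (mod 61).

27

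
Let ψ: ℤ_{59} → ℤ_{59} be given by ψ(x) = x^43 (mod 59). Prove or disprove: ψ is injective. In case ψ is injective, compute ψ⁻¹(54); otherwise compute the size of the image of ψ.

33

Since 59 is prime, the nonzero elements of ℤ_{59} form a cyclic group of order 58.
As gcd(43, 58) = 1, raising to the 43rd power is a bijection on this group: if x_1^43 ≡ x_2^43 then (x_1x_2^{−1})^43 = 1, and the only element of order dividing gcd(43, 58) = 1 is 1, so x_1 = x_2.
With ψ(0) = 0 this makes ψ injective on all of ℤ_{59}, hence bijective (finite equal-size domain and codomain). In particular ψ is injective.
Since ψ is injective, we find the preimage of 54. The inverse of x ↦ x^43 on (ℤ_{59})^× is x ↦ x^27, because 43·27 = 1161 = 20·58 + 1 ≡ 1 (mod 58) and x^{58} = 1 for x ≠ 0 (Fermat). So ψ⁻¹(54) = 54^27 mod 59.
Repeated squaring mod 59: 54^1 ≡ 54, 54^2 ≡ 54² = 2916 ≡ 25, 54^4 ≡ 25² = 625 ≡ 35, 54^8 ≡ 35² = 1225 ≡ 45, 54^16 ≡ 45² = 2025 ≡ 19. Since 27 = 16 + 8 + 2 + 1, 54^27 ≡ 19·45·25·54: 19·45 = 855 ≡ 29, then 29·25 = 725 ≡ 17, then 17·54 = 918 ≡ 33. So 54^27 ≡ 33 (mod 59).
Hence ψ⁻¹(54) = 33.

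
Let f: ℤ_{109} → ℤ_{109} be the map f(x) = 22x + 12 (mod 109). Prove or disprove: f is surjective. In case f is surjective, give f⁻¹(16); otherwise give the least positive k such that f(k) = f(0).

By definition, surjectivity means every element of the codomain has a preimage under f.
Since gcd(22, 109) = 1, 22 is invertible modulo 109. Euclid's algorithm: 109 = 4·22 + 21, 22 = 1·21 + 1; back-substituting gives 1 = 5·22 − 1·109, so 22⁻¹ ≡ 5 (mod 109).
Then y ↦ 5(y − 12) is a two-sided inverse to f, so every y ∈ ℤ_{109} has a preimage.
Thus f is surjective.
Since f is surjective, we compute f⁻¹(16): solve 22x + 12 ≡ 16 (mod 109), i.e. 22x ≡ 4 (mod 109).
Multiplying by 22⁻¹ = 5 gives x ≡ 5·4 = 20 ≡ 20 (mod 109).
Check: f(20) = 22·20 + 12 = 452 = 4·109 + 16 ≡ 16 (mod 109).

20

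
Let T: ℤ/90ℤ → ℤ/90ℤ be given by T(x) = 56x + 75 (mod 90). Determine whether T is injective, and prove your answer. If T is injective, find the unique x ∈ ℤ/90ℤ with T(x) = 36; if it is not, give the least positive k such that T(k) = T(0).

Recall that injectivity means: for all s, t in the domain, T(s) = T(t) implies s = t.
We have gcd(56, 90) = 2 > 1. Taking s = 0 and t = 45: T(0) = 75 and T(45) = 56·45 + 75 = 2595 ≡ 75 (mod 90).
So T(0) = T(45) while 0 ≠ 45, therefore T is not injective.
Since T is not injective, we find the least positive k with T(k) = T(0): this means 56k ≡ 0 (mod 90), i.e. 90 ∣ 56k. Since gcd(56, 90) = 2, dividing through by 2 this holds exactly when 45 ∣ 28k, and as gcd(28, 45) = 1, exactly when 45 ∣ k.
The smallest positive such k is 45.

45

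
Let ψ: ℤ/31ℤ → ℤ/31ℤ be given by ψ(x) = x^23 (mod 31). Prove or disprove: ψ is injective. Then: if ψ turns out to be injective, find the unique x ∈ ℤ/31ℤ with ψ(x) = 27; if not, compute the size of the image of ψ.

15

Since 31 is prime, the nonzero elements of ℤ/31ℤ form a cyclic group of order 30.
As gcd(23, 30) = 1, raising to the 23rd power is a bijection on this group: if a^23 ≡ b^23 then (ab^{−1})^23 = 1, and the only element of order dividing gcd(23, 30) = 1 is 1, so a = b.
With ψ(0) = 0 this makes ψ injective on all of ℤ/31ℤ, hence bijective (finite equal-size domain and codomain). In particular ψ is injective.
Since ψ is injective, we find the preimage of 27. The inverse of x ↦ x^23 on (ℤ/31ℤ)^× is x ↦ x^17, because 23·17 = 391 = 13·30 + 1 ≡ 1 (mod 30) and x^{30} = 1 for x ≠ 0 (Fermat). So ψ⁻¹(27) = 27^17 mod 31.
Repeated squaring mod 31: 27^1 ≡ 27, 27^2 ≡ 27² = 729 ≡ 16, 27^4 ≡ 16² = 256 ≡ 8, 27^8 ≡ 8² = 64 ≡ 2, 27^16 ≡ 2² = 4. Since 17 = 16 + 1, 27^17 ≡ 4·27: 4·27 = 108 ≡ 15. So 27^17 ≡ 15 (mod 31).
Hence ψ⁻¹(27) = 15.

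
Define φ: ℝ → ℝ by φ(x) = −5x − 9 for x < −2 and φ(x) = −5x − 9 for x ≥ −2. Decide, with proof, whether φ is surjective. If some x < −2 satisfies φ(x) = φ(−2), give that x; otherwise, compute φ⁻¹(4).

-13/5

Both pieces are strictly decreasing (slopes −5 and −5), so each is injective on its own interval.
The left piece maps (−∞, −2) onto (1, ∞); the right piece maps [−2, ∞) onto (−∞, 1].
These images together cover ℝ, so φ is surjective.
Because the two images are disjoint, no x < −2 has φ(x) = φ(−2), so we compute φ⁻¹(4): 4 lies in (1, ∞), so solve −5x − 9 = 4: x = (4 + 9)/(−5) = −13/5.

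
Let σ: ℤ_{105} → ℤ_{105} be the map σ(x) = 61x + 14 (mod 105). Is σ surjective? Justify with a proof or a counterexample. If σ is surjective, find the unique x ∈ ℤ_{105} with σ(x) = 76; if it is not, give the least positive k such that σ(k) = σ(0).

32

Recall: σ is surjective if every y in the codomain equals σ(x) for some x in the domain.
Since gcd(61, 105) = 1, 61 is invertible modulo 105. Euclid's algorithm: 105 = 1·61 + 44, 61 = 1·44 + 17, 44 = 2·17 + 10, 17 = 1·10 + 7, 10 = 1·7 + 3, 7 = 2·3 + 1; back-substituting gives 1 = 31·61 − 18·105, so 61⁻¹ ≡ 31 (mod 105).
Then y ↦ 31(y − 14) is a two-sided inverse to σ, so every y ∈ ℤ_{105} has a preimage.
Therefore σ is surjective.
Since σ is surjective, we compute σ⁻¹(76): solve 61x + 14 ≡ 76 (mod 105), i.e. 61x ≡ 62 (mod 105).
Multiplying by 61⁻¹ = 31 gives x ≡ 31·62 = 1922 = 18·105 + 32 ≡ 32 (mod 105).
Check: σ(32) = 61·32 + 14 = 1966 = 18·105 + 76 ≡ 76 (mod 105).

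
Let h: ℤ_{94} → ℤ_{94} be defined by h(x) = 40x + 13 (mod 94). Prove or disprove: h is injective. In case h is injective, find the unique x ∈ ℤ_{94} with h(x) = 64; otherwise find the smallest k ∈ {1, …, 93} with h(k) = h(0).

47

Recall that h is injective if h(x_1) = h(x_2) implies x_1 = x_2.
We have gcd(40, 94) = 2 > 1. Taking x_1 = 0 and x_2 = 47: h(0) = 13 and h(47) = 40·47 + 13 = 1893 ≡ 13 (mod 94).
So h(0) = h(47) while 0 ≠ 47, therefore h is not injective.
Since h is not injective, we find the least positive k with h(k) = h(0): this means 40k ≡ 0 (mod 94), i.e. 94 ∣ 40k. Since gcd(40, 94) = 2, dividing through by 2 this holds exactly when 47 ∣ 20k, and as gcd(20, 47) = 1, exactly when 47 ∣ k.
The smallest positive such k is 47.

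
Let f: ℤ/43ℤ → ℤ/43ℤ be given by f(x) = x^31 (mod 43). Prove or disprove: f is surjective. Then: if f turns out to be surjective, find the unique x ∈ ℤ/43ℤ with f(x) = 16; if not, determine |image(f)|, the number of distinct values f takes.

21

Since 43 is prime, the nonzero elements of ℤ/43ℤ form a cyclic group of order 42.
As gcd(31, 42) = 1, raising to the 31st power is a bijection on this group: if s^31 ≡ t^31 then (st^{−1})^31 = 1, and the only element of order dividing gcd(31, 42) = 1 is 1, so s = t.
With f(0) = 0 this makes f injective on all of ℤ/43ℤ, hence bijective (finite equal-size domain and codomain). In particular f is surjective.
Since f is surjective, we find the preimage of 16. The inverse of x ↦ x^31 on (ℤ/43ℤ)^× is x ↦ x^19, because 31·19 = 589 = 14·42 + 1 ≡ 1 (mod 42) and x^{42} = 1 for x ≠ 0 (Fermat). So f⁻¹(16) = 16^19 mod 43.
Repeated squaring mod 43: 16^1 ≡ 16, 16^2 ≡ 16² = 256 ≡ 41, 16^4 ≡ 41² = 1681 ≡ 4, 16^8 ≡ 4² = 16, 16^16 ≡ 16² = 256 ≡ 41. Since 19 = 16 + 2 + 1, 16^19 ≡ 41·41·16: 41·41 = 1681 ≡ 4, then 4·16 = 64 ≡ 21. So 16^19 ≡ 21 (mod 43).
Hence f⁻¹(16) = 21.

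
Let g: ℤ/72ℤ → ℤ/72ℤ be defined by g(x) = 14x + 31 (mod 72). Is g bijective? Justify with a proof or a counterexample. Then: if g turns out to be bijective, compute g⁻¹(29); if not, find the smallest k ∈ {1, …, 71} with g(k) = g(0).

We have gcd(14, 72) = 2 > 1. Taking x_1 = 0 and x_2 = 36: g(0) = 31 and g(36) = 14·36 + 31 = 535 ≡ 31 (mod 72).
So g(0) = g(36) while 0 ≠ 36, hence g is not injective, hence not bijective.
Since g is not bijective, we find the least positive k with g(k) = g(0): this means 14k ≡ 0 (mod 72), i.e. 72 ∣ 14k. Since gcd(14, 72) = 2, dividing through by 2 this holds exactly when 36 ∣ 7k, and as gcd(7, 36) = 1, exactly when 36 ∣ k.
The smallest positive such k is 36.

36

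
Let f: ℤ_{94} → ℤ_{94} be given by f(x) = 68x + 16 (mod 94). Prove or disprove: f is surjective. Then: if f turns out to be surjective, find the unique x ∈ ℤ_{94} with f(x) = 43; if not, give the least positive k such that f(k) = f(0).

47

Since gcd(68, 94) = 2, we have 68x ≡ 0 (mod 2) for all x, so f(x) ≡ 0 (mod 2).
But 1 ≢ 0 (mod 2), so 1 ∈ ℤ_{94} has no preimage. So f is not surjective.
Since f is not surjective, we find the least positive k with f(k) = f(0): this means 68k ≡ 0 (mod 94), i.e. 94 ∣ 68k. Since gcd(68, 94) = 2, dividing through by 2 this holds exactly when 47 ∣ 34k, and as gcd(34, 47) = 1, exactly when 47 ∣ k.
The smallest positive such k is 47.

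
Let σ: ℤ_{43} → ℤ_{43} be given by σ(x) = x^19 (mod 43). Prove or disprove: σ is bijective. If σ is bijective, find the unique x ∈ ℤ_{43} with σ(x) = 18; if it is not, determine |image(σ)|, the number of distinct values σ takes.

26

Since 43 is prime, the nonzero elements of ℤ_{43} form a cyclic group of order 42.
As gcd(19, 42) = 1, raising to the 19th power is a bijection on this group: if s^19 ≡ t^19 then (st^{−1})^19 = 1, and the only element of order dividing gcd(19, 42) = 1 is 1, so s = t.
With σ(0) = 0 this makes σ injective on all of ℤ_{43}, hence bijective (finite equal-size domain and codomain). In particular σ is bijective.
Since σ is bijective, we find the preimage of 18. The inverse of x ↦ x^19 on (ℤ_{43})^× is x ↦ x^31, because 19·31 = 589 = 14·42 + 1 ≡ 1 (mod 42) and x^{42} = 1 for x ≠ 0 (Fermat). So σ⁻¹(18) = 18^31 mod 43.
Repeated squaring mod 43: 18^1 ≡ 18, 18^2 ≡ 18² = 324 ≡ 23, 18^4 ≡ 23² = 529 ≡ 13, 18^8 ≡ 13² = 169 ≡ 40, 18^16 ≡ 40² = 1600 ≡ 9. Since 31 = 16 + 8 + 4 + 2 + 1, 18^31 ≡ 9·40·13·23·18: 9·40 = 360 ≡ 16, then 16·13 = 208 ≡ 36, then 36·23 = 828 ≡ 11, then 11·18 = 198 ≡ 26. So 18^31 ≡ 26 (mod 43).
Hence σ⁻¹(18) = 26.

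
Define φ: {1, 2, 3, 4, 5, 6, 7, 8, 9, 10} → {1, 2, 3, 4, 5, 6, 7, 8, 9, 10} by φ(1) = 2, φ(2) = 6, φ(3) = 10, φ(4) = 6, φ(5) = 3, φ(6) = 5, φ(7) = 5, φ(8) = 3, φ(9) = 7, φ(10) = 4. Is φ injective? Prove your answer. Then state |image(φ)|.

φ(2) = 6 = φ(4) with 2 ≠ 4, so φ is not injective.
The image of φ is {2, 3, 4, 5, 6, 7, 10}, which has 7 elements.

7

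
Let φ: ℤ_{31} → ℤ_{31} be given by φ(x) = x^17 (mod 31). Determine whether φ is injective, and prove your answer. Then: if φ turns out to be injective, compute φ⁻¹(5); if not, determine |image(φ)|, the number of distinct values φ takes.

Since 31 is prime, the nonzero elements of ℤ_{31} form a cyclic group of order 30.
As gcd(17, 30) = 1, raising to the 17th power is a bijection on this group: if a^17 ≡ b^17 then (ab^{−1})^17 = 1, and the only element of order dividing gcd(17, 30) = 1 is 1, so a = b.
With φ(0) = 0 this makes φ injective on all of ℤ_{31}, hence bijective (finite equal-size domain and codomain). In particular φ is injective.
Since φ is injective, we find the preimage of 5. The inverse of x ↦ x^17 on (ℤ_{31})^× is x ↦ x^23, because 17·23 = 391 = 13·30 + 1 ≡ 1 (mod 30) and x^{30} = 1 for x ≠ 0 (Fermat). So φ⁻¹(5) = 5^23 mod 31.
Repeated squaring mod 31: 5^1 ≡ 5, 5^2 ≡ 5² = 25, 5^4 ≡ 25² = 625 ≡ 5, 5^8 ≡ 5² = 25, 5^16 ≡ 25² = 625 ≡ 5. Since 23 = 16 + 4 + 2 + 1, 5^23 ≡ 5·5·25·5: 5·5 = 25, then 25·25 = 625 ≡ 5, then 5·5 = 25. So 5^23 ≡ 25 (mod 31).
Hence φ⁻¹(5) = 25.

25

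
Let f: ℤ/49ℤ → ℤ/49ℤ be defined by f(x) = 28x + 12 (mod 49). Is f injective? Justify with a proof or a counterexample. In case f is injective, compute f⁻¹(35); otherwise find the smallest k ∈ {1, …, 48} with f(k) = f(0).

Recall: f is injective when f(x_1) = f(x_2) forces x_1 = x_2.
We have gcd(28, 49) = 7 > 1. Taking x_1 = 0 and x_2 = 7: f(0) = 12 and f(7) = 28·7 + 12 = 208 ≡ 12 (mod 49).
So f(0) = f(7) while 0 ≠ 7, so f is not injective.
Since f is not injective, we find the least positive k with f(k) = f(0): this means 28k ≡ 0 (mod 49), i.e. 49 ∣ 28k. Since gcd(28, 49) = 7, dividing through by 7 this holds exactly when 7 ∣ 4k, and as gcd(4, 7) = 1, exactly when 7 ∣ k.
The smallest positive such k is 7.

7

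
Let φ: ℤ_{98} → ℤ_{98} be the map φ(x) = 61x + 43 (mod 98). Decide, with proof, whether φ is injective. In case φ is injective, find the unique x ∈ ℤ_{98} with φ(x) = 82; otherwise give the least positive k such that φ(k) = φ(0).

89

Recall: injectivity means: for all u, v in the domain, φ(u) = φ(v) implies u = v.
If φ(u) = φ(v), then 61u ≡ 61v (mod 98). Because gcd(61, 98) = 1, we may cancel 61 to get u ≡ v (mod 98).
Therefore φ is injective.
We now compute 61⁻¹ mod 98 explicitly. Euclid's algorithm: 98 = 1·61 + 37, 61 = 1·37 + 24, 37 = 1·24 + 13, 24 = 1·13 + 11, 13 = 1·11 + 2, 11 = 5·2 + 1; back-substituting gives 1 = 45·61 − 28·98, so 61⁻¹ ≡ 45 (mod 98).
Since φ is injective, we find φ⁻¹(82): we need 61x ≡ 82 − 43 ≡ 39 (mod 98). Using 61⁻¹ = 45: x ≡ 45·39 = 1755 = 17·98 + 89, so x = 89.
Check: φ(89) = 61·89 + 43 = 5472 = 55·98 + 82 ≡ 82 (mod 98).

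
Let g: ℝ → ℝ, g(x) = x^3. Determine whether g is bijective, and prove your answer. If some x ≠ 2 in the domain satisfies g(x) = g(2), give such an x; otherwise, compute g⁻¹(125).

On ℝ, x ↦ x^3 is strictly increasing (injective) and for any y ∈ ℝ the 3rd root y^{1/3} lies in ℝ (surjective). So g is bijective.
Since x ↦ x^3 is strictly increasing on ℝ, it is injective there, so no x ≠ 2 in the domain has g(x) = g(2). We therefore compute g⁻¹(125) = 125^{1/3} = 5 (indeed 5^3 = 125).

5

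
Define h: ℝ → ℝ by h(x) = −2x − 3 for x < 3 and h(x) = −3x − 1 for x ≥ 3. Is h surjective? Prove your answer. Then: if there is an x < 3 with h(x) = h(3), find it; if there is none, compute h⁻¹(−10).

3

Both pieces are strictly decreasing (slopes −2 and −3), so each is injective on its own interval.
The left piece maps (−∞, 3) onto (−9, ∞); the right piece maps [3, ∞) onto (−∞, −10].
The union (−9, ∞) ∪ (−∞, −10] omits the interval between −9 and −10; in particular −9 has no preimage. So h is not surjective.
Because the two images are disjoint, no x < 3 has h(x) = h(3), so we compute h⁻¹(−10): −10 lies in (−∞, −10], so solve −3x − 1 = −10: x = (−10 + 1)/(−3) = 3.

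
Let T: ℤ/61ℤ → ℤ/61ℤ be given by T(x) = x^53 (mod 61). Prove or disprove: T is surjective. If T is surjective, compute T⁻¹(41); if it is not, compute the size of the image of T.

Since 61 is prime, the nonzero elements of ℤ/61ℤ form a cyclic group of order 60.
As gcd(53, 60) = 1, raising to the 53rd power is a bijection on this group: if x_1^53 ≡ x_2^53 then (x_1x_2^{−1})^53 = 1, and the only element of order dividing gcd(53, 60) = 1 is 1, so x_1 = x_2.
With T(0) = 0 this makes T injective on all of ℤ/61ℤ, hence bijective (finite equal-size domain and codomain). In particular T is surjective.
Since T is surjective, we find the preimage of 41. The inverse of x ↦ x^53 on (ℤ/61ℤ)^× is x ↦ x^17, because 53·17 = 901 = 15·60 + 1 ≡ 1 (mod 60) and x^{60} = 1 for x ≠ 0 (Fermat). So T⁻¹(41) = 41^17 mod 61.
Repeated squaring mod 61: 41^1 ≡ 41, 41^2 ≡ 41² = 1681 ≡ 34, 41^4 ≡ 34² = 1156 ≡ 58, 41^8 ≡ 58² = 3364 ≡ 9, 41^16 ≡ 9² = 81 ≡ 20. Since 17 = 16 + 1, 41^17 ≡ 20·41: 20·41 = 820 ≡ 27. So 41^17 ≡ 27 (mod 61).
Hence T⁻¹(41) = 27.

27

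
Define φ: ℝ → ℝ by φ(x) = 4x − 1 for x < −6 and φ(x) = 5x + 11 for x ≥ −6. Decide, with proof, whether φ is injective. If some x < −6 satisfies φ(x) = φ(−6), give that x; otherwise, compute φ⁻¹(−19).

-6

Both pieces are strictly increasing (slopes 4 and 5), so each is injective on its own interval.
The left piece maps (−∞, −6) onto (−∞, −25); the right piece maps [−6, ∞) onto [−19, ∞).
These images are disjoint, so no value is attained by both pieces. Thus φ is injective.
Because the two images are disjoint, no x < −6 has φ(x) = φ(−6), so we compute φ⁻¹(−19): −19 lies in [−19, ∞), so solve 5x + 11 = −19: x = (−19 − 11)/5 = −6.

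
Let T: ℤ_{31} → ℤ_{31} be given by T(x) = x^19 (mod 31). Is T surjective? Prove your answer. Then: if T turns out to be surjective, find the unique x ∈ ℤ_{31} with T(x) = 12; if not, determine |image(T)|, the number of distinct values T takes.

3

Since 31 is prime, the nonzero elements of ℤ_{31} form a cyclic group of order 30.
As gcd(19, 30) = 1, raising to the 19th power is a bijection on this group: if u^19 ≡ v^19 then (uv^{−1})^19 = 1, and the only element of order dividing gcd(19, 30) = 1 is 1, so u = v.
With T(0) = 0 this makes T injective on all of ℤ_{31}, hence bijective (finite equal-size domain and codomain). In particular T is surjective.
Since T is surjective, we find the preimage of 12. The inverse of x ↦ x^19 on (ℤ_{31})^× is x ↦ x^19, because 19·19 = 361 = 12·30 + 1 ≡ 1 (mod 30) and x^{30} = 1 for x ≠ 0 (Fermat). So T⁻¹(12) = 12^19 mod 31.
Repeated squaring mod 31: 12^1 ≡ 12, 12^2 ≡ 12² = 144 ≡ 20, 12^4 ≡ 20² = 400 ≡ 28, 12^8 ≡ 28² = 784 ≡ 9, 12^16 ≡ 9² = 81 ≡ 19. Since 19 = 16 + 2 + 1, 12^19 ≡ 19·20·12: 19·20 = 380 ≡ 8, then 8·12 = 96 ≡ 3. So 12^19 ≡ 3 (mod 31).
Hence T⁻¹(12) = 3.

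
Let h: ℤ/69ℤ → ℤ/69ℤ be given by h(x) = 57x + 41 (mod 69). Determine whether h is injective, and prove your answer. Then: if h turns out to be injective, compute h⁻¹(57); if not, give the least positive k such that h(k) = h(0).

23

We have gcd(57, 69) = 3 > 1. Taking x_1 = 0 and x_2 = 23: h(0) = 41 and h(23) = 57·23 + 41 = 1352 ≡ 41 (mod 69).
So h(0) = h(23) while 0 ≠ 23, therefore h is not injective.
Since h is not injective, we find the least positive k with h(k) = h(0): this means 57k ≡ 0 (mod 69), i.e. 69 ∣ 57k. Since gcd(57, 69) = 3, dividing through by 3 this holds exactly when 23 ∣ 19k, and as gcd(19, 23) = 1, exactly when 23 ∣ k.
The smallest positive such k is 23.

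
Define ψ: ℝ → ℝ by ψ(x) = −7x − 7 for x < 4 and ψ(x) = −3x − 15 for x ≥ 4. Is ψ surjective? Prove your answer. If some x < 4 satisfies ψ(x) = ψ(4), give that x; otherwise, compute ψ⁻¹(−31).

Both pieces are strictly decreasing (slopes −7 and −3), so each is injective on its own interval.
The left piece maps (−∞, 4) onto (−35, ∞); the right piece maps [4, ∞) onto (−∞, −27].
The union (−35, ∞) ∪ (−∞, −27] covers ℝ, so ψ is surjective.
For the follow-up: the images overlap, so an x < 4 with ψ(x) = ψ(4) exists. ψ(4) = −27; solving −7x − 7 = −27 for x < 4 gives x = (−27 + 7)/(−7) = 20/7.

20/7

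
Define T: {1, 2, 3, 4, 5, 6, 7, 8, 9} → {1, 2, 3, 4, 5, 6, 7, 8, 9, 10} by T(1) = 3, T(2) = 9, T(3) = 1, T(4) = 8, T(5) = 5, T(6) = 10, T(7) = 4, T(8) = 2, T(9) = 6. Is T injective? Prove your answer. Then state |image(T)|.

The values T(1), …, T(9) are 3, 9, 1, 8, 5, 10, 4, 2, 6 — all distinct.
So T(u) = T(v) only when u = v, and T is injective.
The image of T is {1, 2, 3, 4, 5, 6, 8, 9, 10}, which has 9 elements.

9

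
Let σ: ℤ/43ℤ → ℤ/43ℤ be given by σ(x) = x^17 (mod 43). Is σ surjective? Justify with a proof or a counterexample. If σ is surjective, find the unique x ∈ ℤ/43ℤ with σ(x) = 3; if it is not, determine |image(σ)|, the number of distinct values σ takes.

Since 43 is prime, the nonzero elements of ℤ/43ℤ form a cyclic group of order 42.
As gcd(17, 42) = 1, raising to the 17th power is a bijection on this group: if x_1^17 ≡ x_2^17 then (x_1x_2^{−1})^17 = 1, and the only element of order dividing gcd(17, 42) = 1 is 1, so x_1 = x_2.
With σ(0) = 0 this makes σ injective on all of ℤ/43ℤ, hence bijective (finite equal-size domain and codomain). In particular σ is surjective.
Since σ is surjective, we find the preimage of 3. The inverse of x ↦ x^17 on (ℤ/43ℤ)^× is x ↦ x^5, because 17·5 = 85 = 2·42 + 1 ≡ 1 (mod 42) and x^{42} = 1 for x ≠ 0 (Fermat). So σ⁻¹(3) = 3^5 mod 43.
Repeated squaring mod 43: 3^1 ≡ 3, 3^2 ≡ 3² = 9, 3^4 ≡ 9² = 81 ≡ 38. Since 5 = 4 + 1, 3^5 ≡ 38·3: 38·3 = 114 ≡ 28. So 3^5 ≡ 28 (mod 43).
Hence σ⁻¹(3) = 28.

28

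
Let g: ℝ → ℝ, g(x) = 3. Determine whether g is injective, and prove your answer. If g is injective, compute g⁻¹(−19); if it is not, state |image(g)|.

g(0) = 3 = g(1) with 0 ≠ 1, so g is not injective.
Since g is not injective, we state |image(g)|: the image of g is {3}, which has 1 element.

1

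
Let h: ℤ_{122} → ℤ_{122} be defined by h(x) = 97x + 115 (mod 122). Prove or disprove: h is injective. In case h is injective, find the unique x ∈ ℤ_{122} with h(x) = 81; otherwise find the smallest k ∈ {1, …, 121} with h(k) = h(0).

Recall that injectivity means: for all s, t in the domain, h(s) = h(t) implies s = t.
Suppose h(s) = h(t) in ℤ_{122}. Then 97s + 115 ≡ 97t + 115 (mod 122), so 97(s − t) ≡ 0 (mod 122).
Since gcd(97, 122) = 1, 97 is invertible modulo 122, therefore s − t ≡ 0 (mod 122), i.e. s = t.
Therefore h is injective.
We now compute 97⁻¹ mod 122 explicitly. Euclid's algorithm: 122 = 1·97 + 25, 97 = 3·25 + 22, 25 = 1·22 + 3, 22 = 7·3 + 1; back-substituting gives 1 = 39·97 − 31·122, so 97⁻¹ ≡ 39 (mod 122).
Since h is injective, we find h⁻¹(81): we need 97x ≡ 81 − 115 ≡ 88 (mod 122). Using 97⁻¹ = 39: x ≡ 39·88 = 3432 = 28·122 + 16, so x = 16.
Check: h(16) = 97·16 + 115 = 1667 = 13·122 + 81 ≡ 81 (mod 122).

16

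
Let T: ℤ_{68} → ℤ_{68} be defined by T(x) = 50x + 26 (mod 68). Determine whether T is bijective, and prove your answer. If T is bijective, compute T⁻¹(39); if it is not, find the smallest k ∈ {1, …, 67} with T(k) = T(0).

34

Recall: injectivity means: for all x_1, x_2 in the domain, T(x_1) = T(x_2) implies x_1 = x_2.
We have gcd(50, 68) = 2 > 1. Taking x_1 = 0 and x_2 = 34: T(0) = 26 and T(34) = 50·34 + 26 = 1726 ≡ 26 (mod 68).
So T(0) = T(34) while 0 ≠ 34, hence T is not injective, hence not bijective.
Since T is not bijective, we find the least positive k with T(k) = T(0): this means 50k ≡ 0 (mod 68), i.e. 68 ∣ 50k. Since gcd(50, 68) = 2, dividing through by 2 this holds exactly when 34 ∣ 25k, and as gcd(25, 34) = 1, exactly when 34 ∣ k.
The smallest positive such k is 34.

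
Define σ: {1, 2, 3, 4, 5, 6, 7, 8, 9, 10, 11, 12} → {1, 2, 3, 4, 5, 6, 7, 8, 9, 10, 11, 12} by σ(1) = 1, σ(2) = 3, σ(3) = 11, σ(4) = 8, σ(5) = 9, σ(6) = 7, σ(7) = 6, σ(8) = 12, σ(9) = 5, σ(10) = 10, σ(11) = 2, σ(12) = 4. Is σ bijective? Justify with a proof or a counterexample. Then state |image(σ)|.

12

The values 1, 3, 11, 8, 9, 7, 6, 12, 5, 10, 2, 4 are a permutation of {1, 2, 3, 4, 5, 6, 7, 8, 9, 10, 11, 12}: each element appears exactly once.
So σ is injective and surjective, hence bijective.
The image of σ is {1, 2, 3, 4, 5, 6, 7, 8, 9, 10, 11, 12}, which has 12 elements.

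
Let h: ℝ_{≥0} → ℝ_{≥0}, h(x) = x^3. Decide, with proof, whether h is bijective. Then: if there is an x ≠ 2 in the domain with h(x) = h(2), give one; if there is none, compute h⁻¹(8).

2

On ℝ_{≥0}, x ↦ x^3 is strictly increasing (injective) and for any y ∈ ℝ_{≥0} the 3rd root y^{1/3} lies in ℝ_{≥0} (surjective). So h is bijective.
Since x ↦ x^3 is strictly increasing on ℝ_{≥0}, it is injective there, so no x ≠ 2 in the domain has h(x) = h(2). We therefore compute h⁻¹(8) = 8^{1/3} = 2 (indeed 2^3 = 8).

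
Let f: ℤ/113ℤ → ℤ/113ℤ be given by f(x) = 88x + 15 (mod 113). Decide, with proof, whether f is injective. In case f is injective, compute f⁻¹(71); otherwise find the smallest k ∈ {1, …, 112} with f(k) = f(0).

52

Recall: f is injective when f(u) = f(v) forces u = v.
If f(u) = f(v), then 88u ≡ 88v (mod 113). Because gcd(88, 113) = 1, we may cancel 88 to get u ≡ v (mod 113).
Therefore f is injective.
We now compute 88⁻¹ mod 113 explicitly. Euclid's algorithm: 113 = 1·88 + 25, 88 = 3·25 + 13, 25 = 1·13 + 12, 13 = 1·12 + 1; back-substituting gives 1 = 9·88 − 7·113, so 88⁻¹ ≡ 9 (mod 113).
Since f is injective, we find f⁻¹(71): we need 88x ≡ 71 − 15 ≡ 56 (mod 113). Using 88⁻¹ = 9: x ≡ 9·56 = 504 = 4·113 + 52, so x = 52.
Check: f(52) = 88·52 + 15 = 4591 = 40·113 + 71 ≡ 71 (mod 113).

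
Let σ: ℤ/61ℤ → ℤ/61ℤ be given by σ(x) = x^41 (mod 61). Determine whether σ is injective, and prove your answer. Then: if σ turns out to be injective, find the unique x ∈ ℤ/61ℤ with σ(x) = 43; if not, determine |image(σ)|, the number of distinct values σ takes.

10

Since 61 is prime, the nonzero elements of ℤ/61ℤ form a cyclic group of order 60.
As gcd(41, 60) = 1, raising to the 41st power is a bijection on this group: if u^41 ≡ v^41 then (uv^{−1})^41 = 1, and the only element of order dividing gcd(41, 60) = 1 is 1, so u = v.
With σ(0) = 0 this makes σ injective on all of ℤ/61ℤ, hence bijective (finite equal-size domain and codomain). In particular σ is injective.
Since σ is injective, we find the preimage of 43. The inverse of x ↦ x^41 on (ℤ/61ℤ)^× is x ↦ x^41, because 41·41 = 1681 = 28·60 + 1 ≡ 1 (mod 60) and x^{60} = 1 for x ≠ 0 (Fermat). So σ⁻¹(43) = 43^41 mod 61.
Repeated squaring mod 61: 43^1 ≡ 43, 43^2 ≡ 43² = 1849 ≡ 19, 43^4 ≡ 19² = 361 ≡ 56, 43^8 ≡ 56² = 3136 ≡ 25, 43^16 ≡ 25² = 625 ≡ 15, 43^32 ≡ 15² = 225 ≡ 42. Since 41 = 32 + 8 + 1, 43^41 ≡ 42·25·43: 42·25 = 1050 ≡ 13, then 13·43 = 559 ≡ 10. So 43^41 ≡ 10 (mod 61).
Hence σ⁻¹(43) = 10.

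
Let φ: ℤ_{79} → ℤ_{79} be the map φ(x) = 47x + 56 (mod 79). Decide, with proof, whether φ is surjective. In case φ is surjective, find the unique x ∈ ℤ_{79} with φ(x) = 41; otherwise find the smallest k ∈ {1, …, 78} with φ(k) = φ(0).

Since gcd(47, 79) = 1, 47 is invertible modulo 79. Euclid's algorithm: 79 = 1·47 + 32, 47 = 1·32 + 15, 32 = 2·15 + 2, 15 = 7·2 + 1; back-substituting gives 1 = 37·47 − 22·79, so 47⁻¹ ≡ 37 (mod 79).
For any y ∈ ℤ_{79}, x = 37(y − 56) mod 79 satisfies φ(x) = 47·37(y − 56) + 56 ≡ y (since 47·37 ≡ 1 mod 79). So every y has a preimage.
Therefore φ is surjective.
Since φ is surjective, we find φ⁻¹(41): we need 47x ≡ 41 − 56 ≡ 64 (mod 79). Using 47⁻¹ = 37: x ≡ 37·64 = 2368 = 29·79 + 77, so x = 77.
Check: φ(77) = 47·77 + 56 = 3675 = 46·79 + 41 ≡ 41 (mod 79).

77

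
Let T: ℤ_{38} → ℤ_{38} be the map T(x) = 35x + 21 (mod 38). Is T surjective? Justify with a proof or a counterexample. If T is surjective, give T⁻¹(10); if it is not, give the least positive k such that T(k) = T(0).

Since gcd(35, 38) = 1, 35 is invertible modulo 38. Euclid's algorithm: 38 = 1·35 + 3, 35 = 11·3 + 2, 3 = 1·2 + 1; back-substituting gives 1 = 25·35 − 23·38, so 35⁻¹ ≡ 25 (mod 38).
For any y ∈ ℤ_{38}, x = 25(y − 21) mod 38 satisfies T(x) = 35·25(y − 21) + 21 ≡ y (since 35·25 ≡ 1 mod 38). So every y has a preimage.
Hence T is surjective.
Since T is surjective, we compute T⁻¹(10): solve 35x + 21 ≡ 10 (mod 38), i.e. 35x ≡ 27 (mod 38).
Multiplying by 35⁻¹ = 25 gives x ≡ 25·27 = 675 = 17·38 + 29 ≡ 29 (mod 38).
Check: T(29) = 35·29 + 21 = 1036 = 27·38 + 10 ≡ 10 (mod 38).

29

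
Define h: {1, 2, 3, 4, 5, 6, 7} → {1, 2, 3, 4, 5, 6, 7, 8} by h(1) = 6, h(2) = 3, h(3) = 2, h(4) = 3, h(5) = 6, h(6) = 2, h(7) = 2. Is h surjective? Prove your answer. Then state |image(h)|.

No element maps to 1, so h is not surjective.
The image of h is {2, 3, 6}, which has 3 elements.

3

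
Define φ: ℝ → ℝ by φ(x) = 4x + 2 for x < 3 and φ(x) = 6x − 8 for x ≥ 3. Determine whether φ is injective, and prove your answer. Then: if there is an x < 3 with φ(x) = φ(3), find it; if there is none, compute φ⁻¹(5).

Both pieces are strictly increasing (slopes 4 and 6), so each is injective on its own interval.
The left piece maps (−∞, 3) onto (−∞, 14); the right piece maps [3, ∞) onto [10, ∞).
These images overlap. In particular φ(3) = 10 (right piece), and solving 4x + 2 = 10 on the left piece gives x = 2 < 3.
So φ(2) = φ(3) with 2 ≠ 3, and φ is not injective. This x = 2 is the requested value below 3.

2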